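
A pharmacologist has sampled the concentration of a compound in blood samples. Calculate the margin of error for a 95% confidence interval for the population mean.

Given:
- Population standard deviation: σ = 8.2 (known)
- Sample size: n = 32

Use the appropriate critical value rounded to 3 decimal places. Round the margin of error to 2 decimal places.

The population standard deviation σ is known, so use the z-interval margin of error formula.

For 95% confidence, z* = 1.96 (from standard normal table)

Margin of error formula for z-interval: E = z* × σ/√n

E = 1.96 × 8.2/√32
  = 1.96 × 1.449569
  = 2.8412

Rounded to 2 decimal places:

2.84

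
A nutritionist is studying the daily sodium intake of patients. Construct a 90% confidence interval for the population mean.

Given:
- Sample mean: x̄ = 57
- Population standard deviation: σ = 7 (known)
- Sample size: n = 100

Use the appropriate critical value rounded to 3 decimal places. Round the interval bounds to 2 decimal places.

The population standard deviation σ is known, so use a z-interval (standard normal critical value).

For 90% confidence, z* = 1.645 (from standard normal table)

Standard error: SE = σ/√n = 7/√100 = 0.700000

Margin of error: E = z* × SE = 1.645 × 0.700000 = 1.1515

Z-interval: x̄ ± E = 57 ± 1.1515 = (55.8485, 58.1515)

Rounded to 2 decimal places:

(55.85, 58.15)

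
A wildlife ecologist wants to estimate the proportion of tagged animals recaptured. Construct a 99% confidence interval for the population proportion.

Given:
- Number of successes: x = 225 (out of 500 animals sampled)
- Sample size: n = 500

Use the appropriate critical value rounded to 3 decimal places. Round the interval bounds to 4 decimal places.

Sample proportion: p̂ = 225/500 = 0.450000

Check conditions for normal approximation:
  np̂ = 225 ≥ 10 ✓
  n(1-p̂) = 275 ≥ 10 ✓

The sample is large enough, so use a z-interval (normal approximation) for the proportion.

For 99% confidence, z* = 2.576 (from standard normal table)

Standard error: SE = √(p̂(1-p̂)/n) = √(0.450000×0.550000/500) = 0.02224860

Margin of error: E = z* × SE = 2.576 × 0.02224860 = 0.057312

Z-interval: p̂ ± E = 0.450000 ± 0.057312 = (0.392688, 0.507312)

Rounded to 4 decimal places:

(0.3927, 0.5073)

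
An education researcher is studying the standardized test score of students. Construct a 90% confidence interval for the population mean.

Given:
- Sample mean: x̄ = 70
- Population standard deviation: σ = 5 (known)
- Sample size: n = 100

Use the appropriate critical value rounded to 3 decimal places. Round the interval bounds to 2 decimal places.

The population standard deviation σ is known, so use a z-interval (standard normal critical value).

For 90% confidence, z* = 1.645 (from standard normal table)

Standard error: SE = σ/√n = 5/√100 = 0.500000

Margin of error: E = z* × SE = 1.645 × 0.500000 = 0.8225

Z-interval: x̄ ± E = 70 ± 0.8225 = (69.1775, 70.8225)

Rounded to 2 decimal places:

(69.18, 70.82)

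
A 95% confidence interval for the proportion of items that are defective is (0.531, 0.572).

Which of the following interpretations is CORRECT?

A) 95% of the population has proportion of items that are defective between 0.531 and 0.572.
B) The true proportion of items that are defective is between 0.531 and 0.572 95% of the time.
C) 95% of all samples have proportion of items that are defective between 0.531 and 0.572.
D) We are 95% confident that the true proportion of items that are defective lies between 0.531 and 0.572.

A confidence interval represents our confidence in the procedure, not a probability statement about the parameter.

Key concept: If we repeated this sampling process many times and computed a 95% CI each time, about 95% of those intervals would contain the true population parameter.

For this specific interval (0.531, 0.572):
- Midpoint (point estimate): 0.5515
- Margin of error: 0.0205

The correct interpretation is the one stating confidence that the true parameter lies in the interval — option D.

D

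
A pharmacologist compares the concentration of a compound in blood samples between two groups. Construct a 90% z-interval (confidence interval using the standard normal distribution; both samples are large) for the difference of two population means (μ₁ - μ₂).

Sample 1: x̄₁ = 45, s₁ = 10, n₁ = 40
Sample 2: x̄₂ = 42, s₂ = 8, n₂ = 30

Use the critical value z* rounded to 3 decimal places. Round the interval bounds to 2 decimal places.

Both samples are large (n₁ = 40 ≥ 30, n₂ = 30 ≥ 30), so a z-interval for the difference of means applies.

Point estimate: x̄₁ - x̄₂ = 45 - 42 = 3

Standard error: SE = √(s₁²/n₁ + s₂²/n₂)
= √(10²/40 + 8²/30)
= √(2.500000 + 2.133333)
= 2.152518

For 90% confidence, z* = 1.645 (from standard normal table)
Margin of error: E = z* × SE = 1.645 × 2.152518 = 3.5409

Z-interval: (x̄₁ - x̄₂) ± E = 3 ± 3.5409 = (-0.5409, 6.5409)

Rounded to 2 decimal places:

(-0.54, 6.54)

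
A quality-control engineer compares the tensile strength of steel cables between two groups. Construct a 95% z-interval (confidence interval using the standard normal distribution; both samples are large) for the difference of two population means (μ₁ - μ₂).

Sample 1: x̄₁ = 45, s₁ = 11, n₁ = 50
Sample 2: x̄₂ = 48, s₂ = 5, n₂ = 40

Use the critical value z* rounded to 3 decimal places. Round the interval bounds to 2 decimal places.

Both samples are large (n₁ = 50 ≥ 30, n₂ = 40 ≥ 30), so a z-interval for the difference of means applies.

Point estimate: x̄₁ - x̄₂ = 45 - 48 = -3

Standard error: SE = √(s₁²/n₁ + s₂²/n₂)
= √(11²/50 + 5²/40)
= √(2.420000 + 0.625000)
= 1.744993

For 95% confidence, z* = 1.96 (from standard normal table)
Margin of error: E = z* × SE = 1.96 × 1.744993 = 3.4202

Z-interval: (x̄₁ - x̄₂) ± E = -3 ± 3.4202 = (-6.4202, 0.4202)

Rounded to 2 decimal places:

(-6.42, 0.42)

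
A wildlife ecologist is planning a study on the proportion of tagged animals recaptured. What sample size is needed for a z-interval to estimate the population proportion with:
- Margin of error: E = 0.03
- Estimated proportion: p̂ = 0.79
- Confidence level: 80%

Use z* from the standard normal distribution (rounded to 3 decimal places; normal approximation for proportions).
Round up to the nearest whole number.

Using z* for proportion z-interval (normal approximation).

For 80% confidence, z* = 1.282 (from standard normal table)

Sample size formula for proportion z-interval: n = z*²p̂(1-p̂)/E²

n = 1.282² × 0.79 × 0.21 / 0.03²
  = 1.643524 × 0.1659 / 0.0009
  = 302.9563

Round up to the nearest whole number: n = 303

303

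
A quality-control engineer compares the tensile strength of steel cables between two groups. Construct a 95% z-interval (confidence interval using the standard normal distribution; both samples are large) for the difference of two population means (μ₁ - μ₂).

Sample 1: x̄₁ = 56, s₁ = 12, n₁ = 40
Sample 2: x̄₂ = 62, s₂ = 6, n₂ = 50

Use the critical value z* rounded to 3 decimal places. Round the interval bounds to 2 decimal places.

Both samples are large (n₁ = 40 ≥ 30, n₂ = 50 ≥ 30), so a z-interval for the difference of means applies.

Point estimate: x̄₁ - x̄₂ = 56 - 62 = -6

Standard error: SE = √(s₁²/n₁ + s₂²/n₂)
= √(12²/40 + 6²/50)
= √(3.600000 + 0.720000)
= 2.078461

For 95% confidence, z* = 1.96 (from standard normal table)
Margin of error: E = z* × SE = 1.96 × 2.078461 = 4.0738

Z-interval: (x̄₁ - x̄₂) ± E = -6 ± 4.0738 = (-10.0738, -1.9262)

Rounded to 2 decimal places:

(-10.07, -1.93)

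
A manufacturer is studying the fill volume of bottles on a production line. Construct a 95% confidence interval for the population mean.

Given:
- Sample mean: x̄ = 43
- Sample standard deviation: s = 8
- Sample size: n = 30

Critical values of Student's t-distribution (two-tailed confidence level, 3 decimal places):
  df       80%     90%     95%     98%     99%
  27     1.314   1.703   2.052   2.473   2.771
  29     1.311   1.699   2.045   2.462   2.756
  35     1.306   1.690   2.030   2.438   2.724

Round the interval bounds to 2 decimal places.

The population standard deviation σ is unknown (only the sample standard deviation s is given), so use a t-interval with df = n - 1 = 30 - 1 = 29.

For 95% confidence with df = 29, t* = 2.045 (from t-table)

Standard error: SE = s/√n = 8/√30 = 1.460593

Margin of error: E = t* × SE = 2.045 × 1.460593 = 2.9869

T-interval: x̄ ± E = 43 ± 2.9869 = (40.0131, 45.9869)

Rounded to 2 decimal places:

(40.01, 45.99)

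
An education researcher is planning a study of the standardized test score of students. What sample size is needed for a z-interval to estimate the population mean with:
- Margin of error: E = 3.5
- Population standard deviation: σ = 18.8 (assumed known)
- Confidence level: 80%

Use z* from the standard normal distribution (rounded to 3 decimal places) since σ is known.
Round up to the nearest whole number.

Using z* since population σ is known (z-interval formula).

For 80% confidence, z* = 1.282 (from standard normal table)

Sample size formula for z-interval: n = (z*σ/E)²

n = (1.282 × 18.8 / 3.5)²
  = (6.886171)²
  = 47.4194

Round up to the nearest whole number: n = 48

48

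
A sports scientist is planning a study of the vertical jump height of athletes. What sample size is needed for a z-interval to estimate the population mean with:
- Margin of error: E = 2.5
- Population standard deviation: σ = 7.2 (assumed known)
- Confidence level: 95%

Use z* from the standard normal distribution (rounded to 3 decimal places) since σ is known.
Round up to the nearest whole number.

Using z* since population σ is known (z-interval formula).

For 95% confidence, z* = 1.96 (from standard normal table)

Sample size formula for z-interval: n = (z*σ/E)²

n = (1.96 × 7.2 / 2.5)²
  = (5.644800)²
  = 31.8638

Round up to the nearest whole number: n = 32

32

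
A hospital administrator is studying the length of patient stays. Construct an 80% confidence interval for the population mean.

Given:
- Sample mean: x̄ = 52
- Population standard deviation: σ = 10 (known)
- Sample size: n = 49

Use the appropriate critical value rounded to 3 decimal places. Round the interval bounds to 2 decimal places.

The population standard deviation σ is known, so use a z-interval (standard normal critical value).

For 80% confidence, z* = 1.282 (from standard normal table)

Standard error: SE = σ/√n = 10/√49 = 1.428571

Margin of error: E = z* × SE = 1.282 × 1.428571 = 1.8314

Z-interval: x̄ ± E = 52 ± 1.8314 = (50.1686, 53.8314)

Rounded to 2 decimal places:

(50.17, 53.83)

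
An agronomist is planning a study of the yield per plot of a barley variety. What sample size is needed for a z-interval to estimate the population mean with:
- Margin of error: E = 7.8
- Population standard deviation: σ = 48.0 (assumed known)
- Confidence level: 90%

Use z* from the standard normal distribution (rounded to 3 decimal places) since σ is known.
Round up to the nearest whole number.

Using z* since population σ is known (z-interval formula).

For 90% confidence, z* = 1.645 (from standard normal table)

Sample size formula for z-interval: n = (z*σ/E)²

n = (1.645 × 48.0 / 7.8)²
  = (10.123077)²
  = 102.4767

Round up to the nearest whole number: n = 103

103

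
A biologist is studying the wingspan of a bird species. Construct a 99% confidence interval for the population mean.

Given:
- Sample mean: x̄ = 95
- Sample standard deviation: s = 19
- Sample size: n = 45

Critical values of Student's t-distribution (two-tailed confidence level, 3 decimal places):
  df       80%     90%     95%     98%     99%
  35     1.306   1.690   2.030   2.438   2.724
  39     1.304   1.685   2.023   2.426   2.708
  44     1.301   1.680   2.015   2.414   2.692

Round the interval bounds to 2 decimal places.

The population standard deviation σ is unknown (only the sample standard deviation s is given), so use a t-interval with df = n - 1 = 45 - 1 = 44.

For 99% confidence with df = 44, t* = 2.692 (from t-table)

Standard error: SE = s/√n = 19/√45 = 2.832353

Margin of error: E = t* × SE = 2.692 × 2.832353 = 7.6247

T-interval: x̄ ± E = 95 ± 7.6247 = (87.3753, 102.6247)

Rounded to 2 decimal places:

(87.38, 102.62)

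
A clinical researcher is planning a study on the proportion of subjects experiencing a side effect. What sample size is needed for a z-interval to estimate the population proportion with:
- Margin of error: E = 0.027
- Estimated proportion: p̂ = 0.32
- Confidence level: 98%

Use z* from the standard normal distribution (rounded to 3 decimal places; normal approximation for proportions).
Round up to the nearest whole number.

Using z* for proportion z-interval (normal approximation).

For 98% confidence, z* = 2.326 (from standard normal table)

Sample size formula for proportion z-interval: n = z*²p̂(1-p̂)/E²

n = 2.326² × 0.32 × 0.68 / 0.027²
  = 5.410276 × 0.2176 / 0.000729
  = 1614.9191

Round up to the nearest whole number: n = 1615

1615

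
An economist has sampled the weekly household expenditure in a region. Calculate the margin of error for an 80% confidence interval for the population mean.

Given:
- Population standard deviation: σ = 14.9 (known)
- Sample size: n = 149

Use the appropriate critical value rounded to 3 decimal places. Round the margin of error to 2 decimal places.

The population standard deviation σ is known, so use the z-interval margin of error formula.

For 80% confidence, z* = 1.282 (from standard normal table)

Margin of error formula for z-interval: E = z* × σ/√n

E = 1.282 × 14.9/√149
  = 1.282 × 1.220656
  = 1.5649

Rounded to 2 decimal places:

1.56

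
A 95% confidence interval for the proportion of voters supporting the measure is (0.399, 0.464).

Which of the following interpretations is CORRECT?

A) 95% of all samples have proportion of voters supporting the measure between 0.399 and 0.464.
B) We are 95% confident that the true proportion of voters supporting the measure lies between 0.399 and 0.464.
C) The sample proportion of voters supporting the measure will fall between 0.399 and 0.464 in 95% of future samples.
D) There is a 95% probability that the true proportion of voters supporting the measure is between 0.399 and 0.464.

A confidence interval represents our confidence in the procedure, not a probability statement about the parameter.

Key concept: If we repeated this sampling process many times and computed a 95% CI each time, about 95% of those intervals would contain the true population parameter.

For this specific interval (0.399, 0.464):
- Midpoint (point estimate): 0.4315
- Margin of error: 0.0325

The correct interpretation is the one stating confidence that the true parameter lies in the interval — option B.

B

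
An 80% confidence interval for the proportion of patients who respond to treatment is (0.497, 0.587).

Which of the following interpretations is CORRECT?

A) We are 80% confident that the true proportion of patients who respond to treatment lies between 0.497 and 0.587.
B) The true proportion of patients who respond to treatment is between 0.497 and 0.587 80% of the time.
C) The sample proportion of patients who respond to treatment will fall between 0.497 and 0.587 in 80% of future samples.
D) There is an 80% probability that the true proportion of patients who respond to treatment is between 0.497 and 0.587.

A confidence interval represents our confidence in the procedure, not a probability statement about the parameter.

Key concept: If we repeated this sampling process many times and computed an 80% CI each time, about 80% of those intervals would contain the true population parameter.

For this specific interval (0.497, 0.587):
- Midpoint (point estimate): 0.542
- Margin of error: 0.045

The correct interpretation is the one stating confidence that the true parameter lies in the interval — option A.

A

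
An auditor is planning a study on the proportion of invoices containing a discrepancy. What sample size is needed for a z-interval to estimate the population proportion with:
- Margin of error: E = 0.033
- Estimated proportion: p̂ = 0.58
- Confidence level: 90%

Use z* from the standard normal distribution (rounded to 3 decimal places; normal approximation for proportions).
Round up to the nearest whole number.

Using z* for proportion z-interval (normal approximation).

For 90% confidence, z* = 1.645 (from standard normal table)

Sample size formula for proportion z-interval: n = z*²p̂(1-p̂)/E²

n = 1.645² × 0.58 × 0.42 / 0.033²
  = 2.706025 × 0.2436 / 0.001089
  = 605.3147

Round up to the nearest whole number: n = 606

606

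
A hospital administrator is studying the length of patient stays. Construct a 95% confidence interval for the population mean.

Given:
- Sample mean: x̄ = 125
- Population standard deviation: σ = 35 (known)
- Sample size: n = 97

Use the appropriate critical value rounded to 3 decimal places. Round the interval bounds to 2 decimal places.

The population standard deviation σ is known, so use a z-interval (standard normal critical value).

For 95% confidence, z* = 1.96 (from standard normal table)

Standard error: SE = σ/√n = 35/√97 = 3.553712

Margin of error: E = z* × SE = 1.96 × 3.553712 = 6.9653

Z-interval: x̄ ± E = 125 ± 6.9653 = (118.0347, 131.9653)

Rounded to 2 decimal places:

(118.03, 131.97)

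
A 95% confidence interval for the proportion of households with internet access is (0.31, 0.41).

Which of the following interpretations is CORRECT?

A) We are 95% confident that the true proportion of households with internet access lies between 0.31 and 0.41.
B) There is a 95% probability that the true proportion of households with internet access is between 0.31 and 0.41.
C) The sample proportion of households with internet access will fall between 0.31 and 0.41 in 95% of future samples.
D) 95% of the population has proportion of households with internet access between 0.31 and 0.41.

A confidence interval represents our confidence in the procedure, not a probability statement about the parameter.

Key concept: If we repeated this sampling process many times and computed a 95% CI each time, about 95% of those intervals would contain the true population parameter.

For this specific interval (0.31, 0.41):
- Midpoint (point estimate): 0.36
- Margin of error: 0.05

The correct interpretation is the one stating confidence that the true parameter lies in the interval — option A.

A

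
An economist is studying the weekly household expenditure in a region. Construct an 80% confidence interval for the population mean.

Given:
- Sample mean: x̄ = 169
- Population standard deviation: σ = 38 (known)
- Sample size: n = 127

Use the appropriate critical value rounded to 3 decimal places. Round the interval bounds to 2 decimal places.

The population standard deviation σ is known, so use a z-interval (standard normal critical value).

For 80% confidence, z* = 1.282 (from standard normal table)

Standard error: SE = σ/√n = 38/√127 = 3.371955

Margin of error: E = z* × SE = 1.282 × 3.371955 = 4.3228

Z-interval: x̄ ± E = 169 ± 4.3228 = (164.6772, 173.3228)

Rounded to 2 decimal places:

(164.68, 173.32)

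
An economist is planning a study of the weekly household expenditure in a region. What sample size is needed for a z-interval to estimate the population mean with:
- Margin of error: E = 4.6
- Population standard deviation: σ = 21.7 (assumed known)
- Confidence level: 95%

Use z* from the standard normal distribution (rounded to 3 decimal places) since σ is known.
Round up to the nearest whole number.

Using z* since population σ is known (z-interval formula).

For 95% confidence, z* = 1.96 (from standard normal table)

Sample size formula for z-interval: n = (z*σ/E)²

n = (1.96 × 21.7 / 4.6)²
  = (9.246087)²
  = 85.4901

Round up to the nearest whole number: n = 86

86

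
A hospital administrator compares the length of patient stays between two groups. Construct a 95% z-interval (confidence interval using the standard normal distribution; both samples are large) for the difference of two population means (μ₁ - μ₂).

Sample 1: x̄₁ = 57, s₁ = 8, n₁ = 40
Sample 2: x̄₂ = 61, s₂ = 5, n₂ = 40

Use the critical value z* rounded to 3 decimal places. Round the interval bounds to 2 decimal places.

Both samples are large (n₁ = 40 ≥ 30, n₂ = 40 ≥ 30), so a z-interval for the difference of means applies.

Point estimate: x̄₁ - x̄₂ = 57 - 61 = -4

Standard error: SE = √(s₁²/n₁ + s₂²/n₂)
= √(8²/40 + 5²/40)
= √(1.600000 + 0.625000)
= 1.491643

For 95% confidence, z* = 1.96 (from standard normal table)
Margin of error: E = z* × SE = 1.96 × 1.491643 = 2.9236

Z-interval: (x̄₁ - x̄₂) ± E = -4 ± 2.9236 = (-6.9236, -1.0764)

Rounded to 2 decimal places:

(-6.92, -1.08)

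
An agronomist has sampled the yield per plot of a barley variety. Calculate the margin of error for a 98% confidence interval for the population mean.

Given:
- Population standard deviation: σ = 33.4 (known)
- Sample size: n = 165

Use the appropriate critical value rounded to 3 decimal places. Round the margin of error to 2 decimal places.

The population standard deviation σ is known, so use the z-interval margin of error formula.

For 98% confidence, z* = 2.326 (from standard normal table)

Margin of error formula for z-interval: E = z* × σ/√n

E = 2.326 × 33.4/√165
  = 2.326 × 2.600186
  = 6.0480

Rounded to 2 decimal places:

6.05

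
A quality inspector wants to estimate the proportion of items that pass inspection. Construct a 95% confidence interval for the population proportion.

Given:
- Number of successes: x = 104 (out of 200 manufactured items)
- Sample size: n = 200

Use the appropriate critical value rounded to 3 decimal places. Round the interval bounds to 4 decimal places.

Sample proportion: p̂ = 104/200 = 0.520000

Check conditions for normal approximation:
  np̂ = 104 ≥ 10 ✓
  n(1-p̂) = 96 ≥ 10 ✓

The sample is large enough, so use a z-interval (normal approximation) for the proportion.

For 95% confidence, z* = 1.96 (from standard normal table)

Standard error: SE = √(p̂(1-p̂)/n) = √(0.520000×0.480000/200) = 0.03532704

Margin of error: E = z* × SE = 1.96 × 0.03532704 = 0.069241

Z-interval: p̂ ± E = 0.520000 ± 0.069241 = (0.450759, 0.589241)

Rounded to 4 decimal places:

(0.4508, 0.5892)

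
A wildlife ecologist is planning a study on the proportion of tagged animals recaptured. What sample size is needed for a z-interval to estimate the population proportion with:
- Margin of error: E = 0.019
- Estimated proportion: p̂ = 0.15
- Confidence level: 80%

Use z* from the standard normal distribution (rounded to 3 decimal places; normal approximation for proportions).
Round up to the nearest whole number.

Using z* for proportion z-interval (normal approximation).

For 80% confidence, z* = 1.282 (from standard normal table)

Sample size formula for proportion z-interval: n = z*²p̂(1-p̂)/E²

n = 1.282² × 0.15 × 0.85 / 0.019²
  = 1.643524 × 0.1275 / 0.000361
  = 580.4690

Round up to the nearest whole number: n = 581

581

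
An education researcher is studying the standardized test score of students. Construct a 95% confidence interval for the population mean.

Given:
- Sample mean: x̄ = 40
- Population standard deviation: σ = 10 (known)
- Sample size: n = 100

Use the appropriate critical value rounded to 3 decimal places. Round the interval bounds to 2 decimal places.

The population standard deviation σ is known, so use a z-interval (standard normal critical value).

For 95% confidence, z* = 1.96 (from standard normal table)

Standard error: SE = σ/√n = 10/√100 = 1.000000

Margin of error: E = z* × SE = 1.96 × 1.000000 = 1.9600

Z-interval: x̄ ± E = 40 ± 1.9600 = (38.0400, 41.9600)

Rounded to 2 decimal places:

(38.04, 41.96)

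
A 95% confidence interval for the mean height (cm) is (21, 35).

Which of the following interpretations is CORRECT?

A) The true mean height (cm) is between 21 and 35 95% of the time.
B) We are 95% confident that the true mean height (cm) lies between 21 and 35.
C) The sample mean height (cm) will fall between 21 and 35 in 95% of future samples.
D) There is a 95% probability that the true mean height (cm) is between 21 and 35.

A confidence interval represents our confidence in the procedure, not a probability statement about the parameter.

Key concept: If we repeated this sampling process many times and computed a 95% CI each time, about 95% of those intervals would contain the true population parameter.

For this specific interval (21, 35):
- Midpoint (point estimate): 28
- Margin of error: 7

The correct interpretation is the one stating confidence that the true parameter lies in the interval — option B.

B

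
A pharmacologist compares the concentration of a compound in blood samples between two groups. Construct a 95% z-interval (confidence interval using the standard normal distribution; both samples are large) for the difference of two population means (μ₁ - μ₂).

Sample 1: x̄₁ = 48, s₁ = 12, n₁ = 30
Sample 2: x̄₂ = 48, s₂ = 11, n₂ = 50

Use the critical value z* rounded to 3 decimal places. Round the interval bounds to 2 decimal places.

Both samples are large (n₁ = 30 ≥ 30, n₂ = 50 ≥ 30), so a z-interval for the difference of means applies.

Point estimate: x̄₁ - x̄₂ = 48 - 48 = 0

Standard error: SE = √(s₁²/n₁ + s₂²/n₂)
= √(12²/30 + 11²/50)
= √(4.800000 + 2.420000)
= 2.687006

For 95% confidence, z* = 1.96 (from standard normal table)
Margin of error: E = z* × SE = 1.96 × 2.687006 = 5.2665

Z-interval: (x̄₁ - x̄₂) ± E = 0 ± 5.2665 = (-5.2665, 5.2665)

Rounded to 2 decimal places:

(-5.27, 5.27)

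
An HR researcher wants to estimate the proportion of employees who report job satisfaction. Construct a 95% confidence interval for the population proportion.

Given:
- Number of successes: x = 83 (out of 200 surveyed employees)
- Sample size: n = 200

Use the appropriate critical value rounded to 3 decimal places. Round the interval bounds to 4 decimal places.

Sample proportion: p̂ = 83/200 = 0.415000

Check conditions for normal approximation:
  np̂ = 83 ≥ 10 ✓
  n(1-p̂) = 117 ≥ 10 ✓

The sample is large enough, so use a z-interval (normal approximation) for the proportion.

For 95% confidence, z* = 1.96 (from standard normal table)

Standard error: SE = √(p̂(1-p̂)/n) = √(0.415000×0.585000/200) = 0.03484071

Margin of error: E = z* × SE = 1.96 × 0.03484071 = 0.068288

Z-interval: p̂ ± E = 0.415000 ± 0.068288 = (0.346712, 0.483288)

Rounded to 4 decimal places:

(0.3467, 0.4833)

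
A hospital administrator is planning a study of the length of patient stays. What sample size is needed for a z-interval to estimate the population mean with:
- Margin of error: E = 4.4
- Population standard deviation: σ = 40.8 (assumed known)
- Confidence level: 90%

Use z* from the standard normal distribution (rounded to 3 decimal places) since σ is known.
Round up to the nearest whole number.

Using z* since population σ is known (z-interval formula).

For 90% confidence, z* = 1.645 (from standard normal table)

Sample size formula for z-interval: n = (z*σ/E)²

n = (1.645 × 40.8 / 4.4)²
  = (15.253636)²
  = 232.6734

Round up to the nearest whole number: n = 233

233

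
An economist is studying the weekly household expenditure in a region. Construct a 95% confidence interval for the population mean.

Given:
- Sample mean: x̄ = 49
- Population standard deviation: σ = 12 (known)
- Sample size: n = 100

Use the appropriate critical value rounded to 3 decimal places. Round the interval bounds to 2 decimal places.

The population standard deviation σ is known, so use a z-interval (standard normal critical value).

For 95% confidence, z* = 1.96 (from standard normal table)

Standard error: SE = σ/√n = 12/√100 = 1.200000

Margin of error: E = z* × SE = 1.96 × 1.200000 = 2.3520

Z-interval: x̄ ± E = 49 ± 2.3520 = (46.6480, 51.3520)

Rounded to 2 decimal places:

(46.65, 51.35)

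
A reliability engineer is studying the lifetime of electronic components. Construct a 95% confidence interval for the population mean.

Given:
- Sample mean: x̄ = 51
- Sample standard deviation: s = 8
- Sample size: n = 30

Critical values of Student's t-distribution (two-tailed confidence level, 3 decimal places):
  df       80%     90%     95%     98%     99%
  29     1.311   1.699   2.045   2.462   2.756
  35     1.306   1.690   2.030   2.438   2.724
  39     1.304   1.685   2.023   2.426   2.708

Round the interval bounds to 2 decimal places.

The population standard deviation σ is unknown (only the sample standard deviation s is given), so use a t-interval with df = n - 1 = 30 - 1 = 29.

For 95% confidence with df = 29, t* = 2.045 (from t-table)

Standard error: SE = s/√n = 8/√30 = 1.460593

Margin of error: E = t* × SE = 2.045 × 1.460593 = 2.9869

T-interval: x̄ ± E = 51 ± 2.9869 = (48.0131, 53.9869)

Rounded to 2 decimal places:

(48.01, 53.99)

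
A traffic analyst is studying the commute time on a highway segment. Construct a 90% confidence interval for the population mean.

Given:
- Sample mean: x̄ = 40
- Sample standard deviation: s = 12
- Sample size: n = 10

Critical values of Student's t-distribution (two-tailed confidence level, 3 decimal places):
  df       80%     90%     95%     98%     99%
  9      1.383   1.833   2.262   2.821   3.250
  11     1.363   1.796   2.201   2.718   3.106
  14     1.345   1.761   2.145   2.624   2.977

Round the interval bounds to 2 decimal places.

The population standard deviation σ is unknown (only the sample standard deviation s is given), so use a t-interval with df = n - 1 = 10 - 1 = 9.

For 90% confidence with df = 9, t* = 1.833 (from t-table)

Standard error: SE = s/√n = 12/√10 = 3.794733

Margin of error: E = t* × SE = 1.833 × 3.794733 = 6.9557

T-interval: x̄ ± E = 40 ± 6.9557 = (33.0443, 46.9557)

Rounded to 2 decimal places:

(33.04, 46.96)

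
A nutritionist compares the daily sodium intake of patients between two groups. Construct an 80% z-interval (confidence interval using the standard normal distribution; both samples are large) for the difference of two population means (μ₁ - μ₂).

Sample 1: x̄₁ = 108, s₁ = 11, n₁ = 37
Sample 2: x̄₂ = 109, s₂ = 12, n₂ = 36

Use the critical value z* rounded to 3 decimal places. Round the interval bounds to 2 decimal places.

Both samples are large (n₁ = 37 ≥ 30, n₂ = 36 ≥ 30), so a z-interval for the difference of means applies.

Point estimate: x̄₁ - x̄₂ = 108 - 109 = -1

Standard error: SE = √(s₁²/n₁ + s₂²/n₂)
= √(11²/37 + 12²/36)
= √(3.270270 + 4.000000)
= 2.696344

For 80% confidence, z* = 1.282 (from standard normal table)
Margin of error: E = z* × SE = 1.282 × 2.696344 = 3.4567

Z-interval: (x̄₁ - x̄₂) ± E = -1 ± 3.4567 = (-4.4567, 2.4567)

Rounded to 2 decimal places:

(-4.46, 2.46)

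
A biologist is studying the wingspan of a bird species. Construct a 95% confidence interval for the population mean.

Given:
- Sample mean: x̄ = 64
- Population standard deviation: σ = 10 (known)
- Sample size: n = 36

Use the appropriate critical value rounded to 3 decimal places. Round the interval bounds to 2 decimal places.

The population standard deviation σ is known, so use a z-interval (standard normal critical value).

For 95% confidence, z* = 1.96 (from standard normal table)

Standard error: SE = σ/√n = 10/√36 = 1.666667

Margin of error: E = z* × SE = 1.96 × 1.666667 = 3.2667

Z-interval: x̄ ± E = 64 ± 3.2667 = (60.7333, 67.2667)

Rounded to 2 decimal places:

(60.73, 67.27)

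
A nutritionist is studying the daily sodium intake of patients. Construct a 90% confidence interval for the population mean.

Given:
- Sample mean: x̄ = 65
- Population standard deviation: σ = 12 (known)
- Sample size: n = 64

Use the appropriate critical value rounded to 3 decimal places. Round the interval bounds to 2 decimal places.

The population standard deviation σ is known, so use a z-interval (standard normal critical value).

For 90% confidence, z* = 1.645 (from standard normal table)

Standard error: SE = σ/√n = 12/√64 = 1.500000

Margin of error: E = z* × SE = 1.645 × 1.500000 = 2.4675

Z-interval: x̄ ± E = 65 ± 2.4675 = (62.5325, 67.4675)

Rounded to 2 decimal places:

(62.53, 67.47)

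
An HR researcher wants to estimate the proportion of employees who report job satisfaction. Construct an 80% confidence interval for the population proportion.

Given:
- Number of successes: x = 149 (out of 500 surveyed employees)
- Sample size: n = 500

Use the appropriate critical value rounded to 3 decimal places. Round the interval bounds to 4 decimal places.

Sample proportion: p̂ = 149/500 = 0.298000

Check conditions for normal approximation:
  np̂ = 149 ≥ 10 ✓
  n(1-p̂) = 351 ≥ 10 ✓

The sample is large enough, so use a z-interval (normal approximation) for the proportion.

For 80% confidence, z* = 1.282 (from standard normal table)

Standard error: SE = √(p̂(1-p̂)/n) = √(0.298000×0.702000/500) = 0.02045463

Margin of error: E = z* × SE = 1.282 × 0.02045463 = 0.026223

Z-interval: p̂ ± E = 0.298000 ± 0.026223 = (0.271777, 0.324223)

Rounded to 4 decimal places:

(0.2718, 0.3242)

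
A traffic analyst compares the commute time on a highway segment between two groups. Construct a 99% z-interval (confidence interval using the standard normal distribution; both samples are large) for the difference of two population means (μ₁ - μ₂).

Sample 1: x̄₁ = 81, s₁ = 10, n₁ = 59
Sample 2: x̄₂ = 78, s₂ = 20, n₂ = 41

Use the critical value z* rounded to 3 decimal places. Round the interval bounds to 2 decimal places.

Both samples are large (n₁ = 59 ≥ 30, n₂ = 41 ≥ 30), so a z-interval for the difference of means applies.

Point estimate: x̄₁ - x̄₂ = 81 - 78 = 3

Standard error: SE = √(s₁²/n₁ + s₂²/n₂)
= √(10²/59 + 20²/41)
= √(1.694915 + 9.756098)
= 3.383935

For 99% confidence, z* = 2.576 (from standard normal table)
Margin of error: E = z* × SE = 2.576 × 3.383935 = 8.7170

Z-interval: (x̄₁ - x̄₂) ± E = 3 ± 8.7170 = (-5.7170, 11.7170)

Rounded to 2 decimal places:

(-5.72, 11.72)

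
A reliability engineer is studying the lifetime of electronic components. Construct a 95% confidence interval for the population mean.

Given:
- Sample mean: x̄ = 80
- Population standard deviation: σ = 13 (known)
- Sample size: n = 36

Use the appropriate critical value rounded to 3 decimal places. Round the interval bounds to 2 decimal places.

The population standard deviation σ is known, so use a z-interval (standard normal critical value).

For 95% confidence, z* = 1.96 (from standard normal table)

Standard error: SE = σ/√n = 13/√36 = 2.166667

Margin of error: E = z* × SE = 1.96 × 2.166667 = 4.2467

Z-interval: x̄ ± E = 80 ± 4.2467 = (75.7533, 84.2467)

Rounded to 2 decimal places:

(75.75, 84.25)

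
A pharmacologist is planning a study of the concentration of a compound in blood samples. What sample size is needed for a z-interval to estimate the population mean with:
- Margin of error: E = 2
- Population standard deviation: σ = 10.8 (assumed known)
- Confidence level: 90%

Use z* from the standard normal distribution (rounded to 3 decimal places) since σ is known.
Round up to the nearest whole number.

Using z* since population σ is known (z-interval formula).

For 90% confidence, z* = 1.645 (from standard normal table)

Sample size formula for z-interval: n = (z*σ/E)²

n = (1.645 × 10.8 / 2)²
  = (8.883000)²
  = 78.9077

Round up to the nearest whole number: n = 79

79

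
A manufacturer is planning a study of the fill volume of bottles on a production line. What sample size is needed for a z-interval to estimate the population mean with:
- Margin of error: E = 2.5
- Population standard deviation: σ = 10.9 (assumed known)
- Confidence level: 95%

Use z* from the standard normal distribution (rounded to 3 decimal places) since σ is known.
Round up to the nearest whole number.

Using z* since population σ is known (z-interval formula).

For 95% confidence, z* = 1.96 (from standard normal table)

Sample size formula for z-interval: n = (z*σ/E)²

n = (1.96 × 10.9 / 2.5)²
  = (8.545600)²
  = 73.0273

Round up to the nearest whole number: n = 74

74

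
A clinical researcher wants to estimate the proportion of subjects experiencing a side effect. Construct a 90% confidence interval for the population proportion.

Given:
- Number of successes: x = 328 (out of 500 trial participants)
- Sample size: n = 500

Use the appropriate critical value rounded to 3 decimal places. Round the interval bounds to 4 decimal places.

Sample proportion: p̂ = 328/500 = 0.656000

Check conditions for normal approximation:
  np̂ = 328 ≥ 10 ✓
  n(1-p̂) = 172 ≥ 10 ✓

The sample is large enough, so use a z-interval (normal approximation) for the proportion.

For 90% confidence, z* = 1.645 (from standard normal table)

Standard error: SE = √(p̂(1-p̂)/n) = √(0.656000×0.344000/500) = 0.02124448

Margin of error: E = z* × SE = 1.645 × 0.02124448 = 0.034947

Z-interval: p̂ ± E = 0.656000 ± 0.034947 = (0.621053, 0.690947)

Rounded to 4 decimal places:

(0.6211, 0.6909)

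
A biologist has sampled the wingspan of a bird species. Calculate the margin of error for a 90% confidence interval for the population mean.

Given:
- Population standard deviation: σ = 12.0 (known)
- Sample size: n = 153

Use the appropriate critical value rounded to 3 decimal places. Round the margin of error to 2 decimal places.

The population standard deviation σ is known, so use the z-interval margin of error formula.

For 90% confidence, z* = 1.645 (from standard normal table)

Margin of error formula for z-interval: E = z* × σ/√n

E = 1.645 × 12.0/√153
  = 1.645 × 0.970143
  = 1.5959

Rounded to 2 decimal places:

1.60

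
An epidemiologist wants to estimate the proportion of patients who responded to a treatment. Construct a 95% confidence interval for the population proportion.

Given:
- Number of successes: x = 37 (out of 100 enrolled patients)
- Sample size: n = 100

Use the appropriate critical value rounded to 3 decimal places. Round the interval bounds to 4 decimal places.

Sample proportion: p̂ = 37/100 = 0.370000

Check conditions for normal approximation:
  np̂ = 37 ≥ 10 ✓
  n(1-p̂) = 63 ≥ 10 ✓

The sample is large enough, so use a z-interval (normal approximation) for the proportion.

For 95% confidence, z* = 1.96 (from standard normal table)

Standard error: SE = √(p̂(1-p̂)/n) = √(0.370000×0.630000/100) = 0.04828043

Margin of error: E = z* × SE = 1.96 × 0.04828043 = 0.094630

Z-interval: p̂ ± E = 0.370000 ± 0.094630 = (0.275370, 0.464630)

Rounded to 4 decimal places:

(0.2754, 0.4646)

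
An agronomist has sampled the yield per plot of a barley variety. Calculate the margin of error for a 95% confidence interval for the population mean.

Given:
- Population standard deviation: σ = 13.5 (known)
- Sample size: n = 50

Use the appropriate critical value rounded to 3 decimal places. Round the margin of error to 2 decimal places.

The population standard deviation σ is known, so use the z-interval margin of error formula.

For 95% confidence, z* = 1.96 (from standard normal table)

Margin of error formula for z-interval: E = z* × σ/√n

E = 1.96 × 13.5/√50
  = 1.96 × 1.909188
  = 3.7420

Rounded to 2 decimal places:

3.74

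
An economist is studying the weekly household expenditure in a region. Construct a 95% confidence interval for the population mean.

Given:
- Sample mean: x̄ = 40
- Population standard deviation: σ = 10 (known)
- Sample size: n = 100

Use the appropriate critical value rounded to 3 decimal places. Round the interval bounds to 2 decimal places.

The population standard deviation σ is known, so use a z-interval (standard normal critical value).

For 95% confidence, z* = 1.96 (from standard normal table)

Standard error: SE = σ/√n = 10/√100 = 1.000000

Margin of error: E = z* × SE = 1.96 × 1.000000 = 1.9600

Z-interval: x̄ ± E = 40 ± 1.9600 = (38.0400, 41.9600)

Rounded to 2 decimal places:

(38.04, 41.96)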